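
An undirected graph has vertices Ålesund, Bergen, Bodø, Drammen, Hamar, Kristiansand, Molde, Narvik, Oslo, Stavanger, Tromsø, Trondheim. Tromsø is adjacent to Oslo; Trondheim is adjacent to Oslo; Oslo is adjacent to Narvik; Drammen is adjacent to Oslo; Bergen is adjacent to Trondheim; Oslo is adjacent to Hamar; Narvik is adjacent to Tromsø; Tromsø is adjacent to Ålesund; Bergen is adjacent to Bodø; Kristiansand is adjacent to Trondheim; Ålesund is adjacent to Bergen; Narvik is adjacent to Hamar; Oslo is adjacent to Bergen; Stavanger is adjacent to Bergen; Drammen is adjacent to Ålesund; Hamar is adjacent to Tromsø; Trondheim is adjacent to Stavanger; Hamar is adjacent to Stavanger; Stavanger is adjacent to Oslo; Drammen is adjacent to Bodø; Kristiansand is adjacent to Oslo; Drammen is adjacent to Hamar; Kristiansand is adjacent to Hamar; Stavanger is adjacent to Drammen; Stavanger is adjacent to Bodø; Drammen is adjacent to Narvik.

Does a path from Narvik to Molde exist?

No

Explore from Narvik.
Distance 1: reach Drammen, Hamar, Oslo, Tromsø.
Distance 2: reach Ålesund, Bergen, Bodø, Kristiansand, Stavanger, Trondheim.
The search is exhausted without reaching Molde; it lies in a different component.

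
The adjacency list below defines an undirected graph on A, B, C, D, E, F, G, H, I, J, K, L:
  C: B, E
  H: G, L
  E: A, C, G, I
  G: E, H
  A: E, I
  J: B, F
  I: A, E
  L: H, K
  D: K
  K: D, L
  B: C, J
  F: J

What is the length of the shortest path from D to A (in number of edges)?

6

Distance 0: D.
Distance 1: K.
Distance 2: L.
Distance 3: H.
Distance 4: G.
Distance 5: E.
Distance 6: A, C, I — contains A.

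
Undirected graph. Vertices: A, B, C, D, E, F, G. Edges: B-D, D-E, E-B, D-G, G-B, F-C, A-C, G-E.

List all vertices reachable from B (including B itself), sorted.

Start at B.
Its neighbours: D, E, G.
Nothing further is reachable.

B, D, E, G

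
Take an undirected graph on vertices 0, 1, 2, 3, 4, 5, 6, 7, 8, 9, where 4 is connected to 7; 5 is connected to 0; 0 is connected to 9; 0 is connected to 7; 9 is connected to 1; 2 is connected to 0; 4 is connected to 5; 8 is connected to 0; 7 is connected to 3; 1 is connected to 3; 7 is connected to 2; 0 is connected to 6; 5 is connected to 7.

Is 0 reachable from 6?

Yes

Explore from 6.
Distance 1: reach 0.
Found 0.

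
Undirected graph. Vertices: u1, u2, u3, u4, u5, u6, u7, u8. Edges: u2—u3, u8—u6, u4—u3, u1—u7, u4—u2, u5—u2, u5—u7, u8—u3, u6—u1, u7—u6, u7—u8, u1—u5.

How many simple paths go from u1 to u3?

14

u1–u5–u2–u3
u1–u5–u2–u4–u3
u1–u5–u7–u6–u8–u3
u1–u5–u7–u8–u3
u1–u6–u7–u5–u2–u3
u1–u6–u7–u5–u2–u4–u3
u1–u6–u7–u8–u3
u1–u6–u8–u3
u1–u6–u8–u7–u5–u2–u3
u1–u6–u8–u7–u5–u2–u4–u3
u1–u7–u5–u2–u3
u1–u7–u5–u2–u4–u3
u1–u7–u6–u8–u3
u1–u7–u8–u3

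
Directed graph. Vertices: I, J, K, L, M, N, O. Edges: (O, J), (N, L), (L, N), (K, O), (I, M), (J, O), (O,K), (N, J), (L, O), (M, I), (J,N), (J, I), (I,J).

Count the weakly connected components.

From I: component {I, J, K, L, M, N, O}.
That's 1 component.

1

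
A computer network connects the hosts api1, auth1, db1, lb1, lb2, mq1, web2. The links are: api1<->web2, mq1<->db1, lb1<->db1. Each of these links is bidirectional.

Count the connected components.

4

From api1: component {api1, web2}.
From auth1: component {auth1}.
From db1: component {db1, lb1, mq1}.
From lb2: component {lb2}.
That's 4 components.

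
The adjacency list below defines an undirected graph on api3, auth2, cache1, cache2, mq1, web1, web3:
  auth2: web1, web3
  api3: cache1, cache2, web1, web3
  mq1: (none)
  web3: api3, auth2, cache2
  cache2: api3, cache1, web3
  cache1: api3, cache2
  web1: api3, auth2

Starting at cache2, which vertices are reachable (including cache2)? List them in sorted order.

api3, auth2, cache1, cache2, web1, web3

Start at cache2.
Its neighbours: api3, cache1, web3.
Then their neighbours: auth2, web1.
Nothing further is reachable.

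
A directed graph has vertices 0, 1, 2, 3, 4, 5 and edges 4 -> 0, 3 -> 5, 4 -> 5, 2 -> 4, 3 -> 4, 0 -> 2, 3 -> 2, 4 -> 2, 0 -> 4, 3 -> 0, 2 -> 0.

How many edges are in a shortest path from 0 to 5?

Distance 0: 0.
Distance 1: 2, 4.
Distance 2: 5 — contains 5.

2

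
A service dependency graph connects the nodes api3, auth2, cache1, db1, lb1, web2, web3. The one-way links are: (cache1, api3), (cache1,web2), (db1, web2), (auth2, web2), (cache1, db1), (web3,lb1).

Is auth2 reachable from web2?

No

web2 has no outgoing edges, so nothing is reachable from it.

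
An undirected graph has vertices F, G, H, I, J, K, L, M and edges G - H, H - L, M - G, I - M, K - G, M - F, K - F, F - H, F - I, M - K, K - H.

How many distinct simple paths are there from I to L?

17

I–F–H–L
I–F–K–G–H–L
I–F–K–H–L
I–F–K–M–G–H–L
I–F–M–G–H–L
I–F–M–G–K–H–L
I–F–M–K–G–H–L
I–F–M–K–H–L
... and 9 more.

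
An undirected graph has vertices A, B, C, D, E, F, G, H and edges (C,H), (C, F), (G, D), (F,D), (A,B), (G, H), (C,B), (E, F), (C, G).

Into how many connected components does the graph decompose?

1

From A: component {A, B, C, D, E, F, G, H}.
That's 1 component.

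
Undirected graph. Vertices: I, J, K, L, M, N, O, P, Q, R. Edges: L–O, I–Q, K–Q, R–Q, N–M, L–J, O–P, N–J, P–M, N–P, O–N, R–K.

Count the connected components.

2

From I: component {I, K, Q, R}.
From J: component {J, L, M, N, O, P}.
That's 2 components.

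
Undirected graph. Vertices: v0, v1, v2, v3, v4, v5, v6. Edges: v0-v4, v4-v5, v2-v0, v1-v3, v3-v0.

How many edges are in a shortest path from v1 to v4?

Distance 0: v1.
Distance 1: v3.
Distance 2: v0.
Distance 3: v2, v4 — contains v4.

3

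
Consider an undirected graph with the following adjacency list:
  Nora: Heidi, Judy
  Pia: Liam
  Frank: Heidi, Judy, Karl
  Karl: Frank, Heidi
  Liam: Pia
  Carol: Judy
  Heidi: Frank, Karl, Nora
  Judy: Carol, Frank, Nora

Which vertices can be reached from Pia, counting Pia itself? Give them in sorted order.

Liam, Pia

Start at Pia.
Its neighbours: Liam.
Nothing further is reachable.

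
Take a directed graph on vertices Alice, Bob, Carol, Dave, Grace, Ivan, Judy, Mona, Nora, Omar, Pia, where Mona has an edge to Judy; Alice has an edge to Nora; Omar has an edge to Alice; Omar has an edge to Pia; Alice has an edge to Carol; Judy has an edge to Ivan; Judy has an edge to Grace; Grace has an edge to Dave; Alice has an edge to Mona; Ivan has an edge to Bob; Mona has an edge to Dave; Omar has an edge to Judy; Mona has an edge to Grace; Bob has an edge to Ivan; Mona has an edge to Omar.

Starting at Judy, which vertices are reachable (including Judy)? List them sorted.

Bob, Dave, Grace, Ivan, Judy

Start at Judy.
Its neighbours: Grace, Ivan.
Then their neighbours: Bob, Dave.
Nothing further is reachable.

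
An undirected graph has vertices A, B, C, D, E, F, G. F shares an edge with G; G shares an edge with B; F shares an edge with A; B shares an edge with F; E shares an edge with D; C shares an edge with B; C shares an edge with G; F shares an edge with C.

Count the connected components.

2

From A: component {A, B, C, F, G}.
From D: component {D, E}.
That's 2 components.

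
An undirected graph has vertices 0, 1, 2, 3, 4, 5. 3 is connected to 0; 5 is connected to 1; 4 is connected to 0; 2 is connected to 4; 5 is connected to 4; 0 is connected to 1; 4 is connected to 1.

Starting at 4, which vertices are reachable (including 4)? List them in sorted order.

Start at 4.
Its neighbours: 0, 1, 2, 5.
Then their neighbours: 3.
Every vertex is now reached.

0, 1, 2, 3, 4, 5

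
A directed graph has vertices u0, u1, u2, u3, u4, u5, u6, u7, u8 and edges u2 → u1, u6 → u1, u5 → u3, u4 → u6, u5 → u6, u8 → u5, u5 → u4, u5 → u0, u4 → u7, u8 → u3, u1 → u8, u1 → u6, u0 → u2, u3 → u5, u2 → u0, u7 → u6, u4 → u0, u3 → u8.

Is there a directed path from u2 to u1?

Explore from u2.
Distance 1: reach u0, u1.
Found u1.

Yes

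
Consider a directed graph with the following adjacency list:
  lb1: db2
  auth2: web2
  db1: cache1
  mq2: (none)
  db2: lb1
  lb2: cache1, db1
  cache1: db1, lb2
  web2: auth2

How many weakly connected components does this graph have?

From auth2: component {auth2, web2}.
From cache1: component {cache1, db1, lb2}.
From db2: component {db2, lb1}.
From mq2: component {mq2}.
That's 4 components.

4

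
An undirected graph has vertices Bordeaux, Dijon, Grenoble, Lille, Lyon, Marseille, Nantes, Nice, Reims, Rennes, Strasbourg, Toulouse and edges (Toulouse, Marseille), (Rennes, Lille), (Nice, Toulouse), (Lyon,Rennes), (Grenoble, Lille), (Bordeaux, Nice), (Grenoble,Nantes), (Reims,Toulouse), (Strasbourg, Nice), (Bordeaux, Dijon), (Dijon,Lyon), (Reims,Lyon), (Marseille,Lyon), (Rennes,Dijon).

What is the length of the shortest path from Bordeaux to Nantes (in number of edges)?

Distance 0: Bordeaux.
Distance 1: Dijon, Nice.
Distance 2: Lyon, Rennes, Strasbourg, Toulouse.
Distance 3: Lille, Marseille, Reims.
Distance 4: Grenoble.
Distance 5: Nantes — contains Nantes.

5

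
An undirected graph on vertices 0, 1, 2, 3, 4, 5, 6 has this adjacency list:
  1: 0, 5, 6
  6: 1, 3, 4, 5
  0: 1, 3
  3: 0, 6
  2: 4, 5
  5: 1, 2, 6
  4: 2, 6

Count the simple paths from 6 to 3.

6–1–0–3
6–3
6–4–2–5–1–0–3
6–5–1–0–3

4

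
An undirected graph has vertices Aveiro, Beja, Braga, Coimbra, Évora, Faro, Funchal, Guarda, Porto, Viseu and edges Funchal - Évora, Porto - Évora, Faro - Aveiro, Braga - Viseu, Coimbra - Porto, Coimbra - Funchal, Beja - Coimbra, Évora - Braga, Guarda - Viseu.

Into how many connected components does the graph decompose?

From Aveiro: component {Aveiro, Faro}.
From Beja: component {Beja, Braga, Coimbra, Évora, Funchal, Guarda, Porto, Viseu}.
That's 2 components.

2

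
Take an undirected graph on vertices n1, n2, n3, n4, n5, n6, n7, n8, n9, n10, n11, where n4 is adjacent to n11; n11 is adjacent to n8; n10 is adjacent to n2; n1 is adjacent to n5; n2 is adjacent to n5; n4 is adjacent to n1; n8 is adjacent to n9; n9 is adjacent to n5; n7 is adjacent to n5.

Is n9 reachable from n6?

n6 has no edges, so nothing is reachable from it.

No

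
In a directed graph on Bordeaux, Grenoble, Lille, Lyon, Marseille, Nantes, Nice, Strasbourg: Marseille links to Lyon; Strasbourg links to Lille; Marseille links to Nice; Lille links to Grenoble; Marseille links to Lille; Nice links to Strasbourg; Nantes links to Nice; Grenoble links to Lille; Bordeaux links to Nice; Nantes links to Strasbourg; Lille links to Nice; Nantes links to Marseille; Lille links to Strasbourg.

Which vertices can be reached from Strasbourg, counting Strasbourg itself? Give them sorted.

Start at Strasbourg.
Its neighbours: Lille.
Then their neighbours: Grenoble, Nice.
Nothing further is reachable.

Grenoble, Lille, Nice, Strasbourg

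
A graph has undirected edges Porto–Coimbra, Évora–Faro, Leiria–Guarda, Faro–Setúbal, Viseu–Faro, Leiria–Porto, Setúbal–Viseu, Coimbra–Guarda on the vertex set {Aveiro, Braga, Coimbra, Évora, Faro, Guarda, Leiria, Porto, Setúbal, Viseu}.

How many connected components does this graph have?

From Aveiro: component {Aveiro}.
From Braga: component {Braga}.
From Coimbra: component {Coimbra, Guarda, Leiria, Porto}.
From Évora: component {Évora, Faro, Setúbal, Viseu}.
That's 4 components.

4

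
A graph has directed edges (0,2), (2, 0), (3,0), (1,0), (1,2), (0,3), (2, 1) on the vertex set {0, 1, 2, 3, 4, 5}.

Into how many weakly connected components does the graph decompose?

3

From 0: component {0, 1, 2, 3}.
From 4: component {4}.
From 5: component {5}.
That's 3 components.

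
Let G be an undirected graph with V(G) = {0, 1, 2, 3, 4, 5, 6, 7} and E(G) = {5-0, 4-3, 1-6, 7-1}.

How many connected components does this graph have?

4

From 0: component {0, 5}.
From 1: component {1, 6, 7}.
From 2: component {2}.
From 3: component {3, 4}.
That's 4 components.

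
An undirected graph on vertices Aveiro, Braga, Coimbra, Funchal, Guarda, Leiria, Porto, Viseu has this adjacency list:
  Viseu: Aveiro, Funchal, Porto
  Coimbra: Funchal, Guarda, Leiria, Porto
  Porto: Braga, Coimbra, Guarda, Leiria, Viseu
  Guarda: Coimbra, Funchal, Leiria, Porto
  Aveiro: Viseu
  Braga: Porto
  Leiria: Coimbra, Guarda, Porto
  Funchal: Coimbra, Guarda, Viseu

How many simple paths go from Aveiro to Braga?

Aveiro–Viseu–Funchal–Coimbra–Guarda–Leiria–Porto–Braga
Aveiro–Viseu–Funchal–Coimbra–Guarda–Porto–Braga
Aveiro–Viseu–Funchal–Coimbra–Leiria–Guarda–Porto–Braga
Aveiro–Viseu–Funchal–Coimbra–Leiria–Porto–Braga
Aveiro–Viseu–Funchal–Coimbra–Porto–Braga
Aveiro–Viseu–Funchal–Guarda–Coimbra–Leiria–Porto–Braga
Aveiro–Viseu–Funchal–Guarda–Coimbra–Porto–Braga
Aveiro–Viseu–Funchal–Guarda–Leiria–Coimbra–Porto–Braga
Aveiro–Viseu–Funchal–Guarda–Leiria–Porto–Braga
Aveiro–Viseu–Funchal–Guarda–Porto–Braga
Aveiro–Viseu–Porto–Braga

11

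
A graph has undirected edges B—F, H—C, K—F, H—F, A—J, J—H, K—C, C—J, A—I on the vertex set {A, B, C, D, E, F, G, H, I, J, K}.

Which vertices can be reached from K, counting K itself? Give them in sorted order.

Start at K.
Its neighbours: C, F.
Then their neighbours: B, H, J.
Then next layer: A.
Then next layer: I.
Nothing further is reachable.

A, B, C, F, H, I, J, K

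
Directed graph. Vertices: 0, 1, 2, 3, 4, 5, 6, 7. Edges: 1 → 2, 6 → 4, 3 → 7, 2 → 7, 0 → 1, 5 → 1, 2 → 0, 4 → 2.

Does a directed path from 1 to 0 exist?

Explore from 1.
Distance 1: reach 2.
Distance 2: reach 0, 7.
Found 0.

Yes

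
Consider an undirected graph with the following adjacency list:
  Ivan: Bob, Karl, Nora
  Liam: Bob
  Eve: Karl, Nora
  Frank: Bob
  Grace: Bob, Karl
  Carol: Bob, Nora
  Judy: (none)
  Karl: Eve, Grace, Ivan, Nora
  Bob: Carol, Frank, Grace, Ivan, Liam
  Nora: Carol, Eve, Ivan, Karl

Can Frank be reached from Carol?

Yes

Explore from Carol.
Distance 1: reach Bob, Nora.
Distance 2: reach Eve, Frank, Grace, Ivan, Karl, Liam.
Found Frank.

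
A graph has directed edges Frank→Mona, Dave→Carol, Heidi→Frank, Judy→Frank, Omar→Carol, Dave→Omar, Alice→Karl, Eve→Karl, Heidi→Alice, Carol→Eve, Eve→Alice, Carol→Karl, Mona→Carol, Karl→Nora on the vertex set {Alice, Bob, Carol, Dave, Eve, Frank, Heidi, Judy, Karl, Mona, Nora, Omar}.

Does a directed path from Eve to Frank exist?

No

Explore from Eve.
Distance 1: reach Alice, Karl.
Distance 2: reach Nora.
The search from Eve is exhausted; no directed path reaches Frank.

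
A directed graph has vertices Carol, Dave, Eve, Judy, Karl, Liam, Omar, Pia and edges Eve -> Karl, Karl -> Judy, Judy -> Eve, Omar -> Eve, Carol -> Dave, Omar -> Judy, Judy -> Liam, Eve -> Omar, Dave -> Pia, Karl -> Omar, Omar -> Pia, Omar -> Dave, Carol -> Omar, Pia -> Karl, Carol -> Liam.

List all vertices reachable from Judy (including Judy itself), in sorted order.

Dave, Eve, Judy, Karl, Liam, Omar, Pia

Start at Judy.
Its neighbours: Eve, Liam.
Then their neighbours: Karl, Omar.
Then next layer: Dave, Pia.
Nothing further is reachable.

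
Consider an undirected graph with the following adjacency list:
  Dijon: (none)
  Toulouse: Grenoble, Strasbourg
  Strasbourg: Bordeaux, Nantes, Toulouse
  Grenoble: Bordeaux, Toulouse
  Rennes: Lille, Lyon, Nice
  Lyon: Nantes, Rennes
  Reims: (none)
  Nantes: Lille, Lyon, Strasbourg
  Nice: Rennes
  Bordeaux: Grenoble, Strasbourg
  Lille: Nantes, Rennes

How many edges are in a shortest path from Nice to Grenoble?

6

Distance 0: Nice.
Distance 1: Rennes.
Distance 2: Lille, Lyon.
Distance 3: Nantes.
Distance 4: Strasbourg.
Distance 5: Bordeaux, Toulouse.
Distance 6: Grenoble — contains Grenoble.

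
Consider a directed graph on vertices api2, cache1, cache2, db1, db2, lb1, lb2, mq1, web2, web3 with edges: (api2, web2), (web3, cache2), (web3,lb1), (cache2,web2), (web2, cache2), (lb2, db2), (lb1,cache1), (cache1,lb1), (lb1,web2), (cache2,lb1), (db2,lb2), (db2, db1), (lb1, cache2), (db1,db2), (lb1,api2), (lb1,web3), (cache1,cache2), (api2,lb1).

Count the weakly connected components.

From api2: component {api2, cache1, cache2, lb1, web2, web3}.
From db1: component {db1, db2, lb2}.
From mq1: component {mq1}.
That's 3 components.

3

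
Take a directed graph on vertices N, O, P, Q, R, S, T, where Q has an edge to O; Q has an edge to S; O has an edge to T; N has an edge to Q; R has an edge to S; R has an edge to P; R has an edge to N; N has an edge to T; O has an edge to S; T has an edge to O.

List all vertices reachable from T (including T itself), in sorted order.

Start at T.
Its neighbours: O.
Then their neighbours: S.
Nothing further is reachable.

O, S, T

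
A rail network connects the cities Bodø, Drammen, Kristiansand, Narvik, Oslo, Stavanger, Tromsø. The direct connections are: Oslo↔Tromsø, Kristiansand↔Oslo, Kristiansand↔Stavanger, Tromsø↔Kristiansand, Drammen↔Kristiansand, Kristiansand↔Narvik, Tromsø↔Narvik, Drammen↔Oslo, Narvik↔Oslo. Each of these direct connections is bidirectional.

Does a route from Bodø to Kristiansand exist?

No

Bodø has no edges, so nothing is reachable from it.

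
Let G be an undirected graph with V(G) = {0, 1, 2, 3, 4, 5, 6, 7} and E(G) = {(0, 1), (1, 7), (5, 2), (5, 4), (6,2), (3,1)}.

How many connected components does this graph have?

2

From 0: component {0, 1, 3, 7}.
From 2: component {2, 4, 5, 6}.
That's 2 components.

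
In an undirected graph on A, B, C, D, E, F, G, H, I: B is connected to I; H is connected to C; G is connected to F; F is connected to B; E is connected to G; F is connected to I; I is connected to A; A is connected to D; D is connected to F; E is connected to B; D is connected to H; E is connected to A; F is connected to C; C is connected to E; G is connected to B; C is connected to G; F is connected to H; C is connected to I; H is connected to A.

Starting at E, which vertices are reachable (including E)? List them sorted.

A, B, C, D, E, F, G, H, I

Start at E.
Its neighbours: A, B, C, G.
Then their neighbours: D, F, H, I.
Every vertex is now reached.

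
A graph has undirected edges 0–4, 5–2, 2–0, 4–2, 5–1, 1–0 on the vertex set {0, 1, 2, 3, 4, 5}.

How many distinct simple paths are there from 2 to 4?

2–0–4
2–4
2–5–1–0–4

3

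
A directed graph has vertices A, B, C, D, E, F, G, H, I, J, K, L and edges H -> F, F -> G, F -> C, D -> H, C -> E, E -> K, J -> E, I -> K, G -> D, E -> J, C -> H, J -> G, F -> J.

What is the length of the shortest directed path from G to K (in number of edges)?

6

Distance 0: G.
Distance 1: D.
Distance 2: H.
Distance 3: F.
Distance 4: C, J.
Distance 5: E.
Distance 6: K — contains K.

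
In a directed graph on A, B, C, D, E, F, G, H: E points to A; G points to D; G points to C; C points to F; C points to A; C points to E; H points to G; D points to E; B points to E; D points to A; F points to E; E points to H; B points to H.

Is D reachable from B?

Explore from B.
Distance 1: reach E, H.
Distance 2: reach A, G.
Distance 3: reach C, D.
Found D.

Yes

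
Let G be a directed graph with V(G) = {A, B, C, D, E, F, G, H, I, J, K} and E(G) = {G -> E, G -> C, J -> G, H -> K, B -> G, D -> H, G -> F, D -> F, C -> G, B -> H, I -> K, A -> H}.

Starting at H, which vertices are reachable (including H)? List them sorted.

H, K

Start at H.
Its neighbours: K.
Nothing further is reachable.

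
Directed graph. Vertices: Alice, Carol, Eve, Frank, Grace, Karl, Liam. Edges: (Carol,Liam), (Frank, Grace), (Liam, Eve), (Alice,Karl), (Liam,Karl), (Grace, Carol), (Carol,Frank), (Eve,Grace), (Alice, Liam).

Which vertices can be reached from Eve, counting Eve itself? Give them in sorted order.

Start at Eve.
Its neighbours: Grace.
Then their neighbours: Carol.
Then next layer: Frank, Liam.
Then next layer: Karl.
Nothing further is reachable.

Carol, Eve, Frank, Grace, Karl, Liam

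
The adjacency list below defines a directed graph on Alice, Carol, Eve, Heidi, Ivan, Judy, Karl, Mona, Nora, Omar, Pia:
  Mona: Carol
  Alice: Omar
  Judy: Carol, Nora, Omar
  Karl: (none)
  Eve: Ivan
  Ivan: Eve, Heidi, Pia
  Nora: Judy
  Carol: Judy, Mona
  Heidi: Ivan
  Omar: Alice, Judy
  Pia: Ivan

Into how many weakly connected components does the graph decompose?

3

From Alice: component {Alice, Carol, Judy, Mona, Nora, Omar}.
From Eve: component {Eve, Heidi, Ivan, Pia}.
From Karl: component {Karl}.
That's 3 components.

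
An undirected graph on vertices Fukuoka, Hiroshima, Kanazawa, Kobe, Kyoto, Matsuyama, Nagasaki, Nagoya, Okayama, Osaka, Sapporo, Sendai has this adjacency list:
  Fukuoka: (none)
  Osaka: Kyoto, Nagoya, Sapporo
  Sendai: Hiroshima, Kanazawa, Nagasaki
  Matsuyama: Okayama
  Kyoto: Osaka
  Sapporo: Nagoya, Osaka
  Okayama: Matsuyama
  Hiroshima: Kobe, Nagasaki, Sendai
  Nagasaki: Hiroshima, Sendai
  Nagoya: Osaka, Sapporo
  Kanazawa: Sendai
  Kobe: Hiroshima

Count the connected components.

From Fukuoka: component {Fukuoka}.
From Hiroshima: component {Hiroshima, Kanazawa, Kobe, Nagasaki, Sendai}.
From Kyoto: component {Kyoto, Nagoya, Osaka, Sapporo}.
From Matsuyama: component {Matsuyama, Okayama}.
That's 4 components.

4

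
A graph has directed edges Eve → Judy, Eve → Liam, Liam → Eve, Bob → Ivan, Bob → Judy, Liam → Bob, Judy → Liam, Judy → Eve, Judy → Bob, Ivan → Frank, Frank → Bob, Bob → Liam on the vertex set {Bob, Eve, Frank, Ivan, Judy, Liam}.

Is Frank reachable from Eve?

Explore from Eve.
Distance 1: reach Judy, Liam.
Distance 2: reach Bob.
Distance 3: reach Ivan.
Distance 4: reach Frank.
Found Frank.

Yes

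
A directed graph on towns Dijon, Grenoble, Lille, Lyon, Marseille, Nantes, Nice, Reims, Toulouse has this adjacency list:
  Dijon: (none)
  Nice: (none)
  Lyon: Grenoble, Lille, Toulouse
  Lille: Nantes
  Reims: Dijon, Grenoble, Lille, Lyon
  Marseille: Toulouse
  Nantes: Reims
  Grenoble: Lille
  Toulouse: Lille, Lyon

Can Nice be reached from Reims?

No

Explore from Reims.
Distance 1: reach Dijon, Grenoble, Lille, Lyon.
Distance 2: reach Nantes, Toulouse.
The search from Reims is exhausted; no directed path reaches Nice.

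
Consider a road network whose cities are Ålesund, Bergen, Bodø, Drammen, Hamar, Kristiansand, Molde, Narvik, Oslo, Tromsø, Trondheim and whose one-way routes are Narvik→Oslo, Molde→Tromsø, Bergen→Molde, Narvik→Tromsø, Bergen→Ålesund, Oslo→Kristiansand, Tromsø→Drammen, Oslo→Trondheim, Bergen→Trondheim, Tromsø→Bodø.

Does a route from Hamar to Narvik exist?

No

Hamar has no outgoing edges, so nothing is reachable from it.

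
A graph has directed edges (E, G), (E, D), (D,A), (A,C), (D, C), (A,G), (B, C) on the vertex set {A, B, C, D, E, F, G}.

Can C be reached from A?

Yes

Explore from A.
Distance 1: reach C, G.
Found C.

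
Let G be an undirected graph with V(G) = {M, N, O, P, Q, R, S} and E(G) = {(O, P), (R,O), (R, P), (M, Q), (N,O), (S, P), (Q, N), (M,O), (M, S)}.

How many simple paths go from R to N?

R–O–M–Q–N
R–O–N
R–O–P–S–M–Q–N
R–P–O–M–Q–N
R–P–O–N
R–P–S–M–O–N
R–P–S–M–Q–N

7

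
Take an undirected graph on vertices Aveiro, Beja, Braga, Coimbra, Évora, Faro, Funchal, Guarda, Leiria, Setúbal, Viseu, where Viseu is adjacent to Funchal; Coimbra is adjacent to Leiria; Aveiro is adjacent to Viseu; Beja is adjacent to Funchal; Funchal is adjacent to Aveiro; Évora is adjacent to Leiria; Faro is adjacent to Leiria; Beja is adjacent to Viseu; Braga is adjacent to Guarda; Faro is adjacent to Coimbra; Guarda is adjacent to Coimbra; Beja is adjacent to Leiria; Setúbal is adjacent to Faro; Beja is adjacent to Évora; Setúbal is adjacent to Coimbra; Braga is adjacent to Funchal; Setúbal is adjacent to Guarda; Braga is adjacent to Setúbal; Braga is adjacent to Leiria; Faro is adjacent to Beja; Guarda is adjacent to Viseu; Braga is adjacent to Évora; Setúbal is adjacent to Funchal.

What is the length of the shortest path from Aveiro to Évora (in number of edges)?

3

Distance 0: Aveiro.
Distance 1: Funchal, Viseu.
Distance 2: Beja, Braga, Guarda, Setúbal.
Distance 3: Coimbra, Évora, Faro, Leiria — contains Évora.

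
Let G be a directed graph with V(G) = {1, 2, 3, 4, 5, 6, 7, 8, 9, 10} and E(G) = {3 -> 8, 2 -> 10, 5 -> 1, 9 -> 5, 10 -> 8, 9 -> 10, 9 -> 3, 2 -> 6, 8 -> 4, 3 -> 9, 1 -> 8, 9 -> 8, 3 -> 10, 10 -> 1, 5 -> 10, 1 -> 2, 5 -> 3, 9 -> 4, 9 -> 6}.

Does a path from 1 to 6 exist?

Explore from 1.
Distance 1: reach 2, 8.
Distance 2: reach 4, 6, 10.
Found 6.

Yes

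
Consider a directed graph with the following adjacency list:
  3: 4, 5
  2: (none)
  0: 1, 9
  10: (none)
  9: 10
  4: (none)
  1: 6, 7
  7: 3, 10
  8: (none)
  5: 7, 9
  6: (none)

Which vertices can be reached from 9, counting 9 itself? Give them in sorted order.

9, 10

Start at 9.
Its neighbours: 10.
Nothing further is reachable.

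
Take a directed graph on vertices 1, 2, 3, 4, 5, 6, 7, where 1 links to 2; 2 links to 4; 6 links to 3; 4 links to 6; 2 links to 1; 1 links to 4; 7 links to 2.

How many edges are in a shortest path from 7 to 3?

4

Distance 0: 7.
Distance 1: 2.
Distance 2: 1, 4.
Distance 3: 6.
Distance 4: 3 — contains 3.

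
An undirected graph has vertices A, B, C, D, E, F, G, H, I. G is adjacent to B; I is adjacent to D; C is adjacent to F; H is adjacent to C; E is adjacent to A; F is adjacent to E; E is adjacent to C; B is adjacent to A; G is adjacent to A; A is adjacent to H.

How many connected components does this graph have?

From A: component {A, B, C, E, F, G, H}.
From D: component {D, I}.
That's 2 components.

2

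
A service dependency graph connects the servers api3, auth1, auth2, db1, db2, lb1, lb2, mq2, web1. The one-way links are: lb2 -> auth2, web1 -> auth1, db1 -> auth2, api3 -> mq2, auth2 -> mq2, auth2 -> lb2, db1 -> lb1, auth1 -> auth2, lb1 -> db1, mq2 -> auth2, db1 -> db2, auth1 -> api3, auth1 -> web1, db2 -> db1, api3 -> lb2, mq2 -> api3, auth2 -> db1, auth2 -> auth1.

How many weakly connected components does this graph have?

1

From api3: component {api3, auth1, auth2, db1, db2, lb1, lb2, mq2, web1}.
That's 1 component.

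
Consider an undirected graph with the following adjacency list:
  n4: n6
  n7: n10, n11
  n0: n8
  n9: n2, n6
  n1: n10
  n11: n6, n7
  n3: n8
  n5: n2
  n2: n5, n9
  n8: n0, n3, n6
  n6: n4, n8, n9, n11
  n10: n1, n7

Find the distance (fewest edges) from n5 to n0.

5

Distance 0: n5.
Distance 1: n2.
Distance 2: n9.
Distance 3: n6.
Distance 4: n4, n8, n11.
Distance 5: n0, n3, n7 — contains n0.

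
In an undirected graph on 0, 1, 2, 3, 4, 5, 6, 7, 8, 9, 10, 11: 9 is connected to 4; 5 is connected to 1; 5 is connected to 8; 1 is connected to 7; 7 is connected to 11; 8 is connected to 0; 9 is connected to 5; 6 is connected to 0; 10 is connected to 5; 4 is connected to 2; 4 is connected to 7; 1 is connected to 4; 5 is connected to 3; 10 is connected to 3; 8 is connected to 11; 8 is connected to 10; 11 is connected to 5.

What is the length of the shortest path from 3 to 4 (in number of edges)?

3

Distance 0: 3.
Distance 1: 5, 10.
Distance 2: 1, 8, 9, 11.
Distance 3: 0, 4, 7 — contains 4.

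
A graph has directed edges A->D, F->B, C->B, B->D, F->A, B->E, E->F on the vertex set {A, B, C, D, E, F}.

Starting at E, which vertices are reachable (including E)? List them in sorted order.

Start at E.
Its neighbours: F.
Then their neighbours: A, B.
Then next layer: D.
Nothing further is reachable.

A, B, D, E, F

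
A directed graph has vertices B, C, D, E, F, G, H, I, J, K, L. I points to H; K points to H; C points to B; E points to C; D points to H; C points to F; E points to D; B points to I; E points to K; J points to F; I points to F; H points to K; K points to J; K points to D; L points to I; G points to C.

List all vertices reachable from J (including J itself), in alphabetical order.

F, J

Start at J.
Its neighbours: F.
Nothing further is reachable.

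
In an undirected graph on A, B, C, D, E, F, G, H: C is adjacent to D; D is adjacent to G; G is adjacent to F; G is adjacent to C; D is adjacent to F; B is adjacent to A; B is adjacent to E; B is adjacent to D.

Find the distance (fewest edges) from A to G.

Distance 0: A.
Distance 1: B.
Distance 2: D, E.
Distance 3: C, F, G — contains G.

3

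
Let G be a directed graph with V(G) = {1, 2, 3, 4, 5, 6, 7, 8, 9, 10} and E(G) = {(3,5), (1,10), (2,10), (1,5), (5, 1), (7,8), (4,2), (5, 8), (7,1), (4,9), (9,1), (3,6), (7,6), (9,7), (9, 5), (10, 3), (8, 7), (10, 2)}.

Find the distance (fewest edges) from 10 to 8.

Distance 0: 10.
Distance 1: 2, 3.
Distance 2: 5, 6.
Distance 3: 1, 8 — contains 8.

3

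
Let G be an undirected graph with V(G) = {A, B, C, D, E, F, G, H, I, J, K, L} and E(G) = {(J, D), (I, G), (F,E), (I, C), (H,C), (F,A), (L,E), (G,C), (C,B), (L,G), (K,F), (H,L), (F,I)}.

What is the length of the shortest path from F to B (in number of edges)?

3

Distance 0: F.
Distance 1: A, E, I, K.
Distance 2: C, G, L.
Distance 3: B, H — contains B.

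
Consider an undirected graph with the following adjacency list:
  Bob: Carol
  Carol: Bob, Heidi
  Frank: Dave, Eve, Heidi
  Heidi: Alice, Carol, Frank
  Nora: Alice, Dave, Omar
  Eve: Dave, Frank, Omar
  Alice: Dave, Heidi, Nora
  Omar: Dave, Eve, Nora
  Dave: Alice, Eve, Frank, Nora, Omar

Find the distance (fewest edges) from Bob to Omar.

5

Distance 0: Bob.
Distance 1: Carol.
Distance 2: Heidi.
Distance 3: Alice, Frank.
Distance 4: Dave, Eve, Nora.
Distance 5: Omar — contains Omar.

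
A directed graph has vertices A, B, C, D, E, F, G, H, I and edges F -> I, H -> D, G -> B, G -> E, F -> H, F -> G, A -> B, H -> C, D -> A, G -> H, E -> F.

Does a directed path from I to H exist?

I has no outgoing edges, so nothing is reachable from it.

No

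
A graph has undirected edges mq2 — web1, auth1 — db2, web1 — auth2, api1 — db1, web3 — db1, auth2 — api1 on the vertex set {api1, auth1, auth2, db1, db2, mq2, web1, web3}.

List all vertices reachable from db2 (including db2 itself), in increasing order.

auth1, db2

Start at db2.
Its neighbours: auth1.
Nothing further is reachable.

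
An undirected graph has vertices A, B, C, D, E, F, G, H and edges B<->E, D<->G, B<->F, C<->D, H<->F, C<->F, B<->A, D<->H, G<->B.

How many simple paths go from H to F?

H–D–C–F
H–D–G–B–F
H–F

3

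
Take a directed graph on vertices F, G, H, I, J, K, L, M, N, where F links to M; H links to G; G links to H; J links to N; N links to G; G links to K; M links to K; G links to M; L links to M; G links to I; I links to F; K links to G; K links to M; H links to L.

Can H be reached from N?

Yes

Explore from N.
Distance 1: reach G.
Distance 2: reach H, I, K, M.
Found H.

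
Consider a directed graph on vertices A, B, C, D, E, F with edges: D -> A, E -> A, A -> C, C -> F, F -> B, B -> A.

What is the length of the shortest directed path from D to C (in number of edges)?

2

Distance 0: D.
Distance 1: A.
Distance 2: C — contains C.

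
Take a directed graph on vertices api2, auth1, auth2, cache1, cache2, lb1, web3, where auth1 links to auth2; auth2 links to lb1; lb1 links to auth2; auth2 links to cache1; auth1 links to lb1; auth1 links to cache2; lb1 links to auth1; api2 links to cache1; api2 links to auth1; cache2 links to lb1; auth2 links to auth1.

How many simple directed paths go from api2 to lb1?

api2→auth1→auth2→lb1
api2→auth1→cache2→lb1
api2→auth1→lb1

3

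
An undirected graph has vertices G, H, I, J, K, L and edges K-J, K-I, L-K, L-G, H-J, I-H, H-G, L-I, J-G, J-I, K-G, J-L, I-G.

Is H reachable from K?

Explore from K.
Distance 1: reach G, I, J, L.
Distance 2: reach H.
Found H.

Yes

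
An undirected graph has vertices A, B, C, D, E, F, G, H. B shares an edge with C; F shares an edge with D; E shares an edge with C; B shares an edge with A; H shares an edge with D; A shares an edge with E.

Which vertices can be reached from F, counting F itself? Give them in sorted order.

Start at F.
Its neighbours: D.
Then their neighbours: H.
Nothing further is reachable.

D, F, H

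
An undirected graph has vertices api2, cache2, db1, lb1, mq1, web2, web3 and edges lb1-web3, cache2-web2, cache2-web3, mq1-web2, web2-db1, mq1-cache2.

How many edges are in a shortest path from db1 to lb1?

4

Distance 0: db1.
Distance 1: web2.
Distance 2: cache2, mq1.
Distance 3: web3.
Distance 4: lb1 — contains lb1.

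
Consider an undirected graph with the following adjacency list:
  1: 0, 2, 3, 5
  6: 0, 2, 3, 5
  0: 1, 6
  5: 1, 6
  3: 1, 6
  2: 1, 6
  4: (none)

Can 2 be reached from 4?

No

4 has no edges, so nothing is reachable from it.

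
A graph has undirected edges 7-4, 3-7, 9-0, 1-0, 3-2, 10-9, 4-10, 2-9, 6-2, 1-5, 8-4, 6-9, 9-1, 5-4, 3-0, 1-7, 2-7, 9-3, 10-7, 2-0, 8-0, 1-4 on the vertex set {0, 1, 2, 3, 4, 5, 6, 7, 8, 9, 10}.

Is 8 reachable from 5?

Yes

Explore from 5.
Distance 1: reach 1, 4.
Distance 2: reach 0, 7, 8, 9, 10.
Found 8.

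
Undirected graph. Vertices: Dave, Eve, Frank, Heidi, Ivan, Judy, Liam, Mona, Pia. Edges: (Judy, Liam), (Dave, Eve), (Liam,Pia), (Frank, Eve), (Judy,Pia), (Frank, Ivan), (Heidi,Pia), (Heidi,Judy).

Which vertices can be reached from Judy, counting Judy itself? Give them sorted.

Heidi, Judy, Liam, Pia

Start at Judy.
Its neighbours: Heidi, Liam, Pia.
Nothing further is reachable.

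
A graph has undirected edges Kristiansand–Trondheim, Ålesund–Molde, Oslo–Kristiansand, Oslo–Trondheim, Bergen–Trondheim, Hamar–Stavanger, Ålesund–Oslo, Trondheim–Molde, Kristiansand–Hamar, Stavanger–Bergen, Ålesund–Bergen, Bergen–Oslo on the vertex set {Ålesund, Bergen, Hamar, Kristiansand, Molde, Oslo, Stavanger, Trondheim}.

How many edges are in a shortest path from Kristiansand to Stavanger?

2

Distance 0: Kristiansand.
Distance 1: Hamar, Oslo, Trondheim.
Distance 2: Ålesund, Bergen, Molde, Stavanger — contains Stavanger.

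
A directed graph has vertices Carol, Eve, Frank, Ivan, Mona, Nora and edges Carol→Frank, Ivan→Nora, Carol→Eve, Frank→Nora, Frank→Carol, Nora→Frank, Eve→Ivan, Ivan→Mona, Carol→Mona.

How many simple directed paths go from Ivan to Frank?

Ivan→Nora→Frank

1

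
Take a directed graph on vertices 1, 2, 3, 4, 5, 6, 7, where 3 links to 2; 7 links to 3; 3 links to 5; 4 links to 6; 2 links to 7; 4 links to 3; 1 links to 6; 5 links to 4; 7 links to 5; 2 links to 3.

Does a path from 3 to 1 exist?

No

Explore from 3.
Distance 1: reach 2, 5.
Distance 2: reach 4, 7.
Distance 3: reach 6.
The search from 3 is exhausted; no directed path reaches 1.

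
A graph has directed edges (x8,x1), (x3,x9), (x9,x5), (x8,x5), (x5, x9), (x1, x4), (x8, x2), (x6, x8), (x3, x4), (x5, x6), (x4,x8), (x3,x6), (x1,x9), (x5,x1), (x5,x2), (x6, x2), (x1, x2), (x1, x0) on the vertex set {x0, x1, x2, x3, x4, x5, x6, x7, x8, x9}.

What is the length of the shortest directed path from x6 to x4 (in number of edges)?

Distance 0: x6.
Distance 1: x2, x8.
Distance 2: x1, x5.
Distance 3: x0, x4, x9 — contains x4.

3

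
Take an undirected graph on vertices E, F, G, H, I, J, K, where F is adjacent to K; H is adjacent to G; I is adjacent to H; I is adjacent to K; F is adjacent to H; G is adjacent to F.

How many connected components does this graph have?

From E: component {E}.
From F: component {F, G, H, I, K}.
From J: component {J}.
That's 3 components.

3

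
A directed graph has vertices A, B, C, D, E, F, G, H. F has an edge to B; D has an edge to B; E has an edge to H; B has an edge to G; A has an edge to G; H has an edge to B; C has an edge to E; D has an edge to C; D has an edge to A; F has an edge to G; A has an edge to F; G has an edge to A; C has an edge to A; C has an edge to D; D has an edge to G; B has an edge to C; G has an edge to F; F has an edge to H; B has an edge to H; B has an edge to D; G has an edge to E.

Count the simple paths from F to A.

19

F→B→C→A
F→B→C→D→A
F→B→C→D→G→A
F→B→D→A
F→B→D→C→A
F→B→D→G→A
F→B→G→A
F→G→A
... and 11 more.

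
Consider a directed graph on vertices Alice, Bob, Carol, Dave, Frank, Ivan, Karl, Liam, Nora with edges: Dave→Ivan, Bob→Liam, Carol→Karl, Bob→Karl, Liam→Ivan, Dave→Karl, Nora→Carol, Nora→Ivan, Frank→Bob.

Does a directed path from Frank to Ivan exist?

Explore from Frank.
Distance 1: reach Bob.
Distance 2: reach Karl, Liam.
Distance 3: reach Ivan.
Found Ivan.

Yes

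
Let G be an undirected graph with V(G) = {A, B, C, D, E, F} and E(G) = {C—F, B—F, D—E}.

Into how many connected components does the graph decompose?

From A: component {A}.
From B: component {B, C, F}.
From D: component {D, E}.
That's 3 components.

3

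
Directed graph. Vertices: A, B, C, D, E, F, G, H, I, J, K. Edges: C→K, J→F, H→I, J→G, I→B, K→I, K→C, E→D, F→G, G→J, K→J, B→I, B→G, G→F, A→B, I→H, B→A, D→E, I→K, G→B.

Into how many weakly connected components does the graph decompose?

From A: component {A, B, C, F, G, H, I, J, K}.
From D: component {D, E}.
That's 2 components.

2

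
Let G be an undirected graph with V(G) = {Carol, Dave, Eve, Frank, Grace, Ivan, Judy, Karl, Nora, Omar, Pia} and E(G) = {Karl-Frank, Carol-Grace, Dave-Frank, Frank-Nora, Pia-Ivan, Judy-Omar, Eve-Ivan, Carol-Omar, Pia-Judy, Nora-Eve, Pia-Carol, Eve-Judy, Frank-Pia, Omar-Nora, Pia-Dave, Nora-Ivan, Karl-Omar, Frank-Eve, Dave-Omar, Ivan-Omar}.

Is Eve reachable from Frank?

Yes

Explore from Frank.
Distance 1: reach Dave, Eve, Karl, Nora, Pia.
Found Eve.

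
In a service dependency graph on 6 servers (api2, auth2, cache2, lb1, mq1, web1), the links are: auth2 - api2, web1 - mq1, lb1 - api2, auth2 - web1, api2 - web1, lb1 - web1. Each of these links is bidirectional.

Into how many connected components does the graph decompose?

2

From api2: component {api2, auth2, lb1, mq1, web1}.
From cache2: component {cache2}.
That's 2 components.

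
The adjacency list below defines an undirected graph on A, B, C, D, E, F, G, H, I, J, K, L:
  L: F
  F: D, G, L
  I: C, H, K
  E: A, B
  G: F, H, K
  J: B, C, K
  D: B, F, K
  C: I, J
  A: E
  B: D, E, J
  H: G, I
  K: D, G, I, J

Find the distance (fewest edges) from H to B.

4

Distance 0: H.
Distance 1: G, I.
Distance 2: C, F, K.
Distance 3: D, J, L.
Distance 4: B — contains B.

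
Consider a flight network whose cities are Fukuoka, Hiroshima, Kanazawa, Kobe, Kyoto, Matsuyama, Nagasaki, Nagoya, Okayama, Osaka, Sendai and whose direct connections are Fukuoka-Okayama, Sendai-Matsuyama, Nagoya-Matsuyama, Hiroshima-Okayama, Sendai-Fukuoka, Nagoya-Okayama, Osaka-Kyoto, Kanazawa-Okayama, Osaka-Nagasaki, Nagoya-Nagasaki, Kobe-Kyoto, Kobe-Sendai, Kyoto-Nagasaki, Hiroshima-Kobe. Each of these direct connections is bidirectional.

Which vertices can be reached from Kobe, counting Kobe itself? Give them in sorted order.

Fukuoka, Hiroshima, Kanazawa, Kobe, Kyoto, Matsuyama, Nagasaki, Nagoya, Okayama, Osaka, Sendai

Start at Kobe.
Its neighbours: Hiroshima, Kyoto, Sendai.
Then their neighbours: Fukuoka, Matsuyama, Nagasaki, Okayama, Osaka.
Then next layer: Kanazawa, Nagoya.
Every vertex is now reached.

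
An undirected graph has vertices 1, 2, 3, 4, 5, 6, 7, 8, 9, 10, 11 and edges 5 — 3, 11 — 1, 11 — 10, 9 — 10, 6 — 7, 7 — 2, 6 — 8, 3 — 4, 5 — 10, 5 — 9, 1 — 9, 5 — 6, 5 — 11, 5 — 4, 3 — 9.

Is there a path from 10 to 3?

Explore from 10.
Distance 1: reach 5, 9, 11.
Distance 2: reach 1, 3, 4, 6.
Found 3.

Yes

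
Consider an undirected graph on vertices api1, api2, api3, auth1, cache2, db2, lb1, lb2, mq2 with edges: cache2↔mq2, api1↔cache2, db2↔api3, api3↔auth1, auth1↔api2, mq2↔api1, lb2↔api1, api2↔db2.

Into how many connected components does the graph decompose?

3

From api1: component {api1, cache2, lb2, mq2}.
From api2: component {api2, api3, auth1, db2}.
From lb1: component {lb1}.
That's 3 components.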